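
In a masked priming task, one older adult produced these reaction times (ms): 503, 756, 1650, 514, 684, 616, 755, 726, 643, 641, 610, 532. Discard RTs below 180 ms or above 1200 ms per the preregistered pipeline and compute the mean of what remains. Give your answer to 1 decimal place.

Excluded: 1650
Retained (n=11): Σ = 6980
Mean = 6980/11 = 634.5455

634.5 ms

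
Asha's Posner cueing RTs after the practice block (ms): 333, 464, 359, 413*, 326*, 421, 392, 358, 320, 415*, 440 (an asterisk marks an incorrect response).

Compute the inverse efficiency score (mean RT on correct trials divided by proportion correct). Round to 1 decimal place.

530.6 ms

Correct trials (n=8): 333, 464, 359, 421, 392, 358, 320, 440
Mean correct RT = 3087/8 = 385.8750 ms
Proportion correct = 8/11
IES = 385.8750 / (8/11) = 530.578 ms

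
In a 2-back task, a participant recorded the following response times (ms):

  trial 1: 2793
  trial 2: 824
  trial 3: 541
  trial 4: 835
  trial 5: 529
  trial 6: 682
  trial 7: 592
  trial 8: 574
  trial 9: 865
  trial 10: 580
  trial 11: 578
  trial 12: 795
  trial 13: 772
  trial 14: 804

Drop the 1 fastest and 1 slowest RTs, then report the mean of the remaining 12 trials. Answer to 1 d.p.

Sorted: 529, 541, 574, 578, 580, 592, 682, 772, 795, 804, 824, 835, 865, 2793
Drop lowest 1 (529) and highest 1 (2793)
Remaining (n=12): Σ = 8442, mean = 8442/12 = 703.500

703.5 ms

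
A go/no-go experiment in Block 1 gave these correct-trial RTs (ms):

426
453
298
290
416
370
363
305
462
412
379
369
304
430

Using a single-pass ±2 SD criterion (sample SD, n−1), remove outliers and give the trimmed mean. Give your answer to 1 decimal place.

376.9 ms

n = 14, ΣRT = 5277, M = 376.929
Σ(x−M)² = 45592.93; s = √(45592.93/13) = 59.221
Cutoffs: 376.929 ± 2·59.221 → [258.5, 495.4]
No RTs fall outside the cutoffs; all 14 retained. Mean = 5277/14 = 376.929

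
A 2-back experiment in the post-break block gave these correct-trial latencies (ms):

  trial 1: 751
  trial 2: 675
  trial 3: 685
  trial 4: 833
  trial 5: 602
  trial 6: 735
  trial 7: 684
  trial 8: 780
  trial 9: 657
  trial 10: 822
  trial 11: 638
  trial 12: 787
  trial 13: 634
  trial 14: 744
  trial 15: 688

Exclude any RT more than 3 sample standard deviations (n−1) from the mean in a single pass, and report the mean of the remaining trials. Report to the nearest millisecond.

n = 15, ΣRT = 10715, M = 714.333
Σ(x−M)² = 70125.33; s = √(70125.33/14) = 70.774
Cutoffs: 714.333 ± 3·70.774 → [502.0, 926.7]
No RTs fall outside the cutoffs; all 15 retained. Mean = 10715/15 = 714.333

714 ms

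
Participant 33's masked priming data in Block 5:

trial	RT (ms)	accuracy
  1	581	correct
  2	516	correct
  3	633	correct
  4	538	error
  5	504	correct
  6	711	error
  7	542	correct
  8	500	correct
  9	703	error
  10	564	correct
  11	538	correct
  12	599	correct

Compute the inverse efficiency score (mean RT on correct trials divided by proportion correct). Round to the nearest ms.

Correct trials (n=9): 581, 516, 633, 504, 542, 500, 564, 538, 599
Mean correct RT = 4977/9 = 553.0000 ms
Proportion correct = 9/12
IES = 553.0000 / (9/12) = 737.333 ms

737 ms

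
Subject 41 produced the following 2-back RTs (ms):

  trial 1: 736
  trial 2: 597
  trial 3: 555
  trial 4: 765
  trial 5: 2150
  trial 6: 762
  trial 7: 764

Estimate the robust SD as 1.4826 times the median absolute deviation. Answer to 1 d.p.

Sorted: 555, 597, 736, 762, 764, 765, 2150 → median = 762
|x − 762| sorted: 0, 2, 3, 26, 165, 207, 1388 → MAD = 26
Robust SD ≈ 1.4826 × 26 = 38.548

38.5 ms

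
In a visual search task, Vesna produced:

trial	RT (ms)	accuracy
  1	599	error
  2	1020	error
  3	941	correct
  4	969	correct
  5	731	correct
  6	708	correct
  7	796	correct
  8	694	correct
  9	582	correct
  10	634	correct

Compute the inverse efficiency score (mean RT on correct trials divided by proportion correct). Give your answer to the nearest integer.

Correct trials (n=8): 941, 969, 731, 708, 796, 694, 582, 634
Mean correct RT = 6055/8 = 756.8750 ms
Proportion correct = 8/10
IES = 756.8750 / (8/10) = 946.094 ms

946 ms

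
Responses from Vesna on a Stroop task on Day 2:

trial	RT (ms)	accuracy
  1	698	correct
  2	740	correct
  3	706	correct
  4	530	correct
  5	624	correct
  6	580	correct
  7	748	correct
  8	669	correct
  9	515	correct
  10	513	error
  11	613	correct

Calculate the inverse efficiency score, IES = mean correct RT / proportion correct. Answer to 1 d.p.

Correct trials (n=10): 698, 740, 706, 530, 624, 580, 748, 669, 515, 613
Mean correct RT = 6423/10 = 642.3000 ms
Proportion correct = 10/11
IES = 642.3000 / (10/11) = 706.530 ms

706.5 ms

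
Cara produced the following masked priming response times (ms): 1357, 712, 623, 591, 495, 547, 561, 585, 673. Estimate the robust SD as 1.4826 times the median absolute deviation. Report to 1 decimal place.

Sorted: 495, 547, 561, 585, 591, 623, 673, 712, 1357 → median = 591
|x − 591| sorted: 0, 6, 30, 32, 44, 82, 96, 121, 766 → MAD = 44
Robust SD ≈ 1.4826 × 44 = 65.234

65.2 ms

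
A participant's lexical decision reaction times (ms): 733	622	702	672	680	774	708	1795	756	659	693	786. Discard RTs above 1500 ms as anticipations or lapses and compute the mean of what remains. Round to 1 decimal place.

707.7 ms

Excluded: 1795
Retained (n=11): Σ = 7785
Mean = 7785/11 = 707.7273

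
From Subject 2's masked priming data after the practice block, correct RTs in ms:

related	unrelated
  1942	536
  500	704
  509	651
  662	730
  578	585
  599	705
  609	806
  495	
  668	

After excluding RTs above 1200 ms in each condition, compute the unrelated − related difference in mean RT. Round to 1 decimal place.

96.4 ms

related: exclude 1942
M(related) = 4620/8 = 577.500
M(unrelated) = 4717/7 = 673.857
Difference = 673.857 − 577.500 = 96.357 ms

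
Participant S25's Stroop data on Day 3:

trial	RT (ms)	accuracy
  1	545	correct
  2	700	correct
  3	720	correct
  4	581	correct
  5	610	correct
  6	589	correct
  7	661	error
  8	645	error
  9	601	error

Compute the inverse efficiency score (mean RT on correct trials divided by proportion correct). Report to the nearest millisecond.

Correct trials (n=6): 545, 700, 720, 581, 610, 589
Mean correct RT = 3745/6 = 624.1667 ms
Proportion correct = 6/9
IES = 624.1667 / (6/9) = 936.250 ms

936 ms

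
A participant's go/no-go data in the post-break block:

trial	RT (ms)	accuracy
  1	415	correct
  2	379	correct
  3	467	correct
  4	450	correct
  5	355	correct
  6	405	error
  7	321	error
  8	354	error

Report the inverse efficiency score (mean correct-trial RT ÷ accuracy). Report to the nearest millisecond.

661 ms

Correct trials (n=5): 415, 379, 467, 450, 355
Mean correct RT = 2066/5 = 413.2000 ms
Proportion correct = 5/8
IES = 413.2000 / (5/8) = 661.120 ms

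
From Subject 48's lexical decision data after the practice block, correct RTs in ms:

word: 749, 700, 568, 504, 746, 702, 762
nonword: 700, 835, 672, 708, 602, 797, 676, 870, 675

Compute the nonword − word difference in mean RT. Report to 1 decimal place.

M(word) = 4731/7 = 675.857
M(nonword) = 6535/9 = 726.111
Difference = 726.111 − 675.857 = 50.254 ms

50.3 ms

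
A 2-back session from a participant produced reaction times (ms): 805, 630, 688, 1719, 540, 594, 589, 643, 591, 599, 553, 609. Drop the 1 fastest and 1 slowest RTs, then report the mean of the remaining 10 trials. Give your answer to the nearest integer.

Sorted: 540, 553, 589, 591, 594, 599, 609, 630, 643, 688, 805, 1719
Drop lowest 1 (540) and highest 1 (1719)
Remaining (n=10): Σ = 6301, mean = 6301/10 = 630.100

630 ms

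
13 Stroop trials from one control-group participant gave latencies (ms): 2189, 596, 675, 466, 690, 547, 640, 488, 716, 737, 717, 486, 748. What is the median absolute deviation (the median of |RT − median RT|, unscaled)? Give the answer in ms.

73 ms

Sorted: 466, 486, 488, 547, 596, 640, 675, 690, 716, 717, 737, 748, 2189 → median = 675
|x − 675|: 1514, 79, 0, 209, 15, 128, 35, 187, 41, 62, 42, 189, 73
Sorted deviations: 0, 15, 35, 41, 42, 62, 73, 79, 128, 187, 189, 209, 1514 → MAD = 73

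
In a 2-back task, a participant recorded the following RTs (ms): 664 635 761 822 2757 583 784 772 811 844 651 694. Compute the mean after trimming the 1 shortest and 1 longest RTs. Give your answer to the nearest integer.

Sorted: 583, 635, 651, 664, 694, 761, 772, 784, 811, 822, 844, 2757
Drop lowest 1 (583) and highest 1 (2757)
Remaining (n=10): Σ = 7438, mean = 7438/10 = 743.800

744 ms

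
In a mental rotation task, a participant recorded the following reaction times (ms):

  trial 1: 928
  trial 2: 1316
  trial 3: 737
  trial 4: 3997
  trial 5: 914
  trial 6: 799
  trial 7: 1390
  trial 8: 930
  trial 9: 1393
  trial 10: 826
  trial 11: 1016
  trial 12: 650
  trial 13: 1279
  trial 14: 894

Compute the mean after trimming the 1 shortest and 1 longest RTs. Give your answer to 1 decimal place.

Sorted: 650, 737, 799, 826, 894, 914, 928, 930, 1016, 1279, 1316, 1390, 1393, 3997
Drop lowest 1 (650) and highest 1 (3997)
Remaining (n=12): Σ = 12422, mean = 12422/12 = 1035.167

1035.2 ms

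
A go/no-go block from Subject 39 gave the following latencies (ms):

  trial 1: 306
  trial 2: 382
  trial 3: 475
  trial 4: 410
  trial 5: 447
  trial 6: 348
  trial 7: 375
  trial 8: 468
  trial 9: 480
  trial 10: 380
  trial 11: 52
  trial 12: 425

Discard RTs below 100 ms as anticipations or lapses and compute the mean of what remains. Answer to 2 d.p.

408.73 ms

Excluded: 52
Retained (n=11): Σ = 4496
Mean = 4496/11 = 408.7273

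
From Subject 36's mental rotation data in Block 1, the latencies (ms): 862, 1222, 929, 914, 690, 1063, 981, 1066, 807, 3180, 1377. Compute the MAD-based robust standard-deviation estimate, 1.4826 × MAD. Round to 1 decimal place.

176.4 ms

Sorted: 690, 807, 862, 914, 929, 981, 1063, 1066, 1222, 1377, 3180 → median = 981
|x − 981| sorted: 0, 52, 67, 82, 85, 119, 174, 241, 291, 396, 2199 → MAD = 119
Robust SD ≈ 1.4826 × 119 = 176.429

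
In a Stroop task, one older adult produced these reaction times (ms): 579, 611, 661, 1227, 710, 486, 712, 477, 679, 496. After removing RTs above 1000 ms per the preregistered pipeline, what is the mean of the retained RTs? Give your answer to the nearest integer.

601 ms

Excluded: 1227
Retained (n=9): Σ = 5411
Mean = 5411/9 = 601.2222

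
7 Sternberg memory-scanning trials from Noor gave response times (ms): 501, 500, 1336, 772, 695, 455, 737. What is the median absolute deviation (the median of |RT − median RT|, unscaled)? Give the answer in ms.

194 ms

Sorted: 455, 500, 501, 695, 737, 772, 1336 → median = 695
|x − 695|: 194, 195, 641, 77, 0, 240, 42
Sorted deviations: 0, 42, 77, 194, 195, 240, 641 → MAD = 194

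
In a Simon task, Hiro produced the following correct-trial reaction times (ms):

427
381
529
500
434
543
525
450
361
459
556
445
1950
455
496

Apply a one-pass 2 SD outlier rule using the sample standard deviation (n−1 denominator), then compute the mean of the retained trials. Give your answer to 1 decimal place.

468.6 ms

n = 15, ΣRT = 8511, M = 567.400
Σ(x−M)² = 2093223.60; s = √(2093223.60/14) = 386.673
Cutoffs: 567.400 ± 2·386.673 → [-205.9, 1340.7]
Outside: 1950 → excluded.
Retained (n=14): Σ = 6561, mean = 6561/14 = 468.643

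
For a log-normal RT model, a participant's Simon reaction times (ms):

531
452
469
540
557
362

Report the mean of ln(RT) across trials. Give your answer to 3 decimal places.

ln(RT): 6.2748, 6.1137, 6.1506, 6.2916, 6.3226, 5.8916
Σ ln(RT) = 37.0448
Mean = 37.0448/6 = 6.17414

6.174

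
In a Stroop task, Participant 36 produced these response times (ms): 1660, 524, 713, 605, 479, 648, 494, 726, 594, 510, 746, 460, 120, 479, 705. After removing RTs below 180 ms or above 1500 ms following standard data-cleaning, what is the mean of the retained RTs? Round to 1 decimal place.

591.0 ms

Excluded: 120, 1660
Retained (n=13): Σ = 7683
Mean = 7683/13 = 591.0000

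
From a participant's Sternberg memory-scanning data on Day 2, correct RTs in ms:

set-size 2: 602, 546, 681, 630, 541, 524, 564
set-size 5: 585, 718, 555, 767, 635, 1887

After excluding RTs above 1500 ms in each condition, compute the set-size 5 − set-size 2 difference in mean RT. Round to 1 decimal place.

set-size 5: exclude 1887
M(set-size 2) = 4088/7 = 584.000
M(set-size 5) = 3260/5 = 652.000
Difference = 652.000 − 584.000 = 68.000 ms

68.0 ms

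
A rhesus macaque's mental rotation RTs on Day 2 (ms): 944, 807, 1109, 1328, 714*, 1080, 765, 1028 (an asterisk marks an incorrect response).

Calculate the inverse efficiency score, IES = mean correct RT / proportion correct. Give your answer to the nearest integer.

Correct trials (n=7): 944, 807, 1109, 1328, 1080, 765, 1028
Mean correct RT = 7061/7 = 1008.7143 ms
Proportion correct = 7/8
IES = 1008.7143 / (7/8) = 1152.816 ms

1153 ms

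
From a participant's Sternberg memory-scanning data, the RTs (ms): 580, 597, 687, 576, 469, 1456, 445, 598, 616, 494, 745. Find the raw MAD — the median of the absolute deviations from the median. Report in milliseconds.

Sorted: 445, 469, 494, 576, 580, 597, 598, 616, 687, 745, 1456 → median = 597
|x − 597|: 17, 0, 90, 21, 128, 859, 152, 1, 19, 103, 148
Sorted deviations: 0, 1, 17, 19, 21, 90, 103, 128, 148, 152, 859 → MAD = 90

90 ms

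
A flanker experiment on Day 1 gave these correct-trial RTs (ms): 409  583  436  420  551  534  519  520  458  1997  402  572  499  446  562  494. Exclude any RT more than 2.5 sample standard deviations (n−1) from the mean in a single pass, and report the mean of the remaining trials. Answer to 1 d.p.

493.7 ms

n = 16, ΣRT = 9402, M = 587.625
Σ(x−M)² = 2171691.75; s = √(2171691.75/15) = 380.499
Cutoffs: 587.625 ± 2.5·380.499 → [-363.6, 1538.9]
Outside: 1997 → excluded.
Retained (n=15): Σ = 7405, mean = 7405/15 = 493.667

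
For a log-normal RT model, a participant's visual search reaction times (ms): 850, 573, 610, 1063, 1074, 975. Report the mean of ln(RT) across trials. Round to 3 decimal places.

ln(RT): 6.7452, 6.3509, 6.4135, 6.9689, 6.9791, 6.8824
Σ ln(RT) = 40.3400
Mean = 40.3400/6 = 6.72334

6.723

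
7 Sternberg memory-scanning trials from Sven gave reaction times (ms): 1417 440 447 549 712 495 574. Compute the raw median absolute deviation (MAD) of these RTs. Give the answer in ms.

102 ms

Sorted: 440, 447, 495, 549, 574, 712, 1417 → median = 549
|x − 549|: 868, 109, 102, 0, 163, 54, 25
Sorted deviations: 0, 25, 54, 102, 109, 163, 868 → MAD = 102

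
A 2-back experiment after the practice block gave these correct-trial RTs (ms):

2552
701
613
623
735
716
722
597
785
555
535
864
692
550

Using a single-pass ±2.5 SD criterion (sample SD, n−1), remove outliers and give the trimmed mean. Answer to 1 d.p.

n = 14, ΣRT = 11240, M = 802.857
Σ(x−M)² = 3412797.71; s = √(3412797.71/13) = 512.370
Cutoffs: 802.857 ± 2.5·512.370 → [-478.1, 2083.8]
Outside: 2552 → excluded.
Retained (n=13): Σ = 8688, mean = 8688/13 = 668.308

668.3 ms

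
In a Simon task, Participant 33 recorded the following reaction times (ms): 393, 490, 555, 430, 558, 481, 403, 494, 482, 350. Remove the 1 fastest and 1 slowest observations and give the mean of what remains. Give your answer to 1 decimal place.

Sorted: 350, 393, 403, 430, 481, 482, 490, 494, 555, 558
Drop lowest 1 (350) and highest 1 (558)
Remaining (n=8): Σ = 3728, mean = 3728/8 = 466.000

466.0 ms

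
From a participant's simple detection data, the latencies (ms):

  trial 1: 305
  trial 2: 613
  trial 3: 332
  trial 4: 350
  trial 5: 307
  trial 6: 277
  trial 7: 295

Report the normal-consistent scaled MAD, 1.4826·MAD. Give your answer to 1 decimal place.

Sorted: 277, 295, 305, 307, 332, 350, 613 → median = 307
|x − 307| sorted: 0, 2, 12, 25, 30, 43, 306 → MAD = 25
Robust SD ≈ 1.4826 × 25 = 37.065

37.1 ms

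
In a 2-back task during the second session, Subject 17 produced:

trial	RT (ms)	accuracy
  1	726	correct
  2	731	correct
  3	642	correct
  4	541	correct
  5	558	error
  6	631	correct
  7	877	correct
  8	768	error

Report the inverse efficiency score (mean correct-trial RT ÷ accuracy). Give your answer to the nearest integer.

922 ms

Correct trials (n=6): 726, 731, 642, 541, 631, 877
Mean correct RT = 4148/6 = 691.3333 ms
Proportion correct = 6/8
IES = 691.3333 / (6/8) = 921.778 ms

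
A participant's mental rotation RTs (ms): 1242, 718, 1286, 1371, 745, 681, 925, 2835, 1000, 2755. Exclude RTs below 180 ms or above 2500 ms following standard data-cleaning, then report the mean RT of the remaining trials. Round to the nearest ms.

996 ms

Excluded: 2755, 2835
Retained (n=8): Σ = 7968
Mean = 7968/8 = 996.0000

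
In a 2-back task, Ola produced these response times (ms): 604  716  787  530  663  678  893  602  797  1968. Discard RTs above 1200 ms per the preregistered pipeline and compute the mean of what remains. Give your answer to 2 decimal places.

696.67 ms

Excluded: 1968
Retained (n=9): Σ = 6270
Mean = 6270/9 = 696.6667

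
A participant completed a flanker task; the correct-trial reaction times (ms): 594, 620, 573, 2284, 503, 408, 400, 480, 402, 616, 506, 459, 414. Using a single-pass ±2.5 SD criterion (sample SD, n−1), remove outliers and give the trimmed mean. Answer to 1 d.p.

497.9 ms

n = 13, ΣRT = 8259, M = 635.308
Σ(x−M)² = 3024260.77; s = √(3024260.77/12) = 502.018
Cutoffs: 635.308 ± 2.5·502.018 → [-619.7, 1890.4]
Outside: 2284 → excluded.
Retained (n=12): Σ = 5975, mean = 5975/12 = 497.917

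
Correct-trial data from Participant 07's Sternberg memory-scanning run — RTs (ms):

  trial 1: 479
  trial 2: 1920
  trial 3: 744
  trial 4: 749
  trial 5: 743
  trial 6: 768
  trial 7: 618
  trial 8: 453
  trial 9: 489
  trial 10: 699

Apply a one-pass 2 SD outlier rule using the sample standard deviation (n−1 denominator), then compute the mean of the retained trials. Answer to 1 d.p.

638.0 ms

n = 10, ΣRT = 7662, M = 766.200
Σ(x−M)² = 1616481.60; s = √(1616481.60/9) = 423.803
Cutoffs: 766.200 ± 2·423.803 → [-81.4, 1613.8]
Outside: 1920 → excluded.
Retained (n=9): Σ = 5742, mean = 5742/9 = 638.000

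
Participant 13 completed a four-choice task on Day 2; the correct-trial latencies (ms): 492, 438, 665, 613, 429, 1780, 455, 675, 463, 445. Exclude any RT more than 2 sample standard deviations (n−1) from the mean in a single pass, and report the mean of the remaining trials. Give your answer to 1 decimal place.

519.4 ms

n = 10, ΣRT = 6455, M = 645.500
Σ(x−M)² = 1512684.50; s = √(1512684.50/9) = 409.971
Cutoffs: 645.500 ± 2·409.971 → [-174.4, 1465.4]
Outside: 1780 → excluded.
Retained (n=9): Σ = 4675, mean = 4675/9 = 519.444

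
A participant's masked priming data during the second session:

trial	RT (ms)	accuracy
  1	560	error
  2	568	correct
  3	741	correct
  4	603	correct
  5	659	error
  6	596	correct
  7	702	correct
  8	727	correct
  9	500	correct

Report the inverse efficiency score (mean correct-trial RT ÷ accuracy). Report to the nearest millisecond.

Correct trials (n=7): 568, 741, 603, 596, 702, 727, 500
Mean correct RT = 4437/7 = 633.8571 ms
Proportion correct = 7/9
IES = 633.8571 / (7/9) = 814.959 ms

815 ms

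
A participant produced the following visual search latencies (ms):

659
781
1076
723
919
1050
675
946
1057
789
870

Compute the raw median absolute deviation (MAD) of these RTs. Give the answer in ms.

Sorted: 659, 675, 723, 781, 789, 870, 919, 946, 1050, 1057, 1076 → median = 870
|x − 870|: 211, 89, 206, 147, 49, 180, 195, 76, 187, 81, 0
Sorted deviations: 0, 49, 76, 81, 89, 147, 180, 187, 195, 206, 211 → MAD = 147

147 ms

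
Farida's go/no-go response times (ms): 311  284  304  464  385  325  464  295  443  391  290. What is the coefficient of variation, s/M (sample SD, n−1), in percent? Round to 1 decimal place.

n = 11, Σ = 3956, M = 359.6364
Σ(x−M)² = 51768.545; s = √(51768.545/10) = 71.9504
CV = 71.9504 / 359.6364 = 0.20006 = 20.006%

20.0%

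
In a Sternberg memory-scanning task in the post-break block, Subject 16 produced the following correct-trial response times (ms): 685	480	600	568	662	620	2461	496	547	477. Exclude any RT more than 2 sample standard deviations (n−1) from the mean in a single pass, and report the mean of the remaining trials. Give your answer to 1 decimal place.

n = 10, ΣRT = 7596, M = 759.600
Σ(x−M)² = 3264246.40; s = √(3264246.40/9) = 602.241
Cutoffs: 759.600 ± 2·602.241 → [-444.9, 1964.1]
Outside: 2461 → excluded.
Retained (n=9): Σ = 5135, mean = 5135/9 = 570.556

570.6 ms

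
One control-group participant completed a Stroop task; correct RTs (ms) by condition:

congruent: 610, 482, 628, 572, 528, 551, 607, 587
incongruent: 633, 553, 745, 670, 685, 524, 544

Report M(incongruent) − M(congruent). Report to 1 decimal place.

51.4 ms

M(congruent) = 4565/8 = 570.625
M(incongruent) = 4354/7 = 622.000
Difference = 622.000 − 570.625 = 51.375 ms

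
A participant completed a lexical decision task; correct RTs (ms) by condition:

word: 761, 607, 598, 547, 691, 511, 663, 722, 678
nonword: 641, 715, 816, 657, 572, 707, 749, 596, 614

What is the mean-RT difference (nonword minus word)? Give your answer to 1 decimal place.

M(word) = 5778/9 = 642.000
M(nonword) = 6067/9 = 674.111
Difference = 674.111 − 642.000 = 32.111 ms

32.1 ms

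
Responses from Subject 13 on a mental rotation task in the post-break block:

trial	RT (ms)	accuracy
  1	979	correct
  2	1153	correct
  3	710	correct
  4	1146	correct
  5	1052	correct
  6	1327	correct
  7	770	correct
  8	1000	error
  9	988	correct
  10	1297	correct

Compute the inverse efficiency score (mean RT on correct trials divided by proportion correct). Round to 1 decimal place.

1163.2 ms

Correct trials (n=9): 979, 1153, 710, 1146, 1052, 1327, 770, 988, 1297
Mean correct RT = 9422/9 = 1046.8889 ms
Proportion correct = 9/10
IES = 1046.8889 / (9/10) = 1163.210 ms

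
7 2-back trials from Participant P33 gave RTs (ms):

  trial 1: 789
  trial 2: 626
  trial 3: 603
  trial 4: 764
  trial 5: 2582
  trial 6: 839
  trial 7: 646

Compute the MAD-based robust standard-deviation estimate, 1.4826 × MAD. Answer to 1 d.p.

Sorted: 603, 626, 646, 764, 789, 839, 2582 → median = 764
|x − 764| sorted: 0, 25, 75, 118, 138, 161, 1818 → MAD = 118
Robust SD ≈ 1.4826 × 118 = 174.947

174.9 ms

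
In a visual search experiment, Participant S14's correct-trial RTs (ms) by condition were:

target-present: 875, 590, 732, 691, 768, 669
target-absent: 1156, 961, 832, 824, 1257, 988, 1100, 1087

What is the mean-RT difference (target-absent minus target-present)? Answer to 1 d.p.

M(target-present) = 4325/6 = 720.833
M(target-absent) = 8205/8 = 1025.625
Difference = 1025.625 − 720.833 = 304.792 ms

304.8 ms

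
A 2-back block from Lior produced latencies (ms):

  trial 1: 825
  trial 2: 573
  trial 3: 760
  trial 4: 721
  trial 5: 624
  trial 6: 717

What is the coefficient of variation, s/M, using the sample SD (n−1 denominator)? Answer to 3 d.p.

n = 6, Σ = 4220, M = 703.3333
Σ(x−M)² = 41793.333; s = √(41793.333/5) = 91.4257
CV = 91.4257 / 703.3333 = 0.12999

0.130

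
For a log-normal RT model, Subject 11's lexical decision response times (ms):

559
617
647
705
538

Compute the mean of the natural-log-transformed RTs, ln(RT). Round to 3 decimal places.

6.414

ln(RT): 6.3261, 6.4249, 6.4723, 6.5582, 6.2879
Σ ln(RT) = 32.0694
Mean = 32.0694/5 = 6.41388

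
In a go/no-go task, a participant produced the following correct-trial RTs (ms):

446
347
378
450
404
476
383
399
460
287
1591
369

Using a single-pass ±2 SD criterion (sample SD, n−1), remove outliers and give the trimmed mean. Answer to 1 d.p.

n = 12, ΣRT = 5990, M = 499.167
Σ(x−M)² = 1331793.67; s = √(1331793.67/11) = 347.954
Cutoffs: 499.167 ± 2·347.954 → [-196.7, 1195.1]
Outside: 1591 → excluded.
Retained (n=11): Σ = 4399, mean = 4399/11 = 399.909

399.9 ms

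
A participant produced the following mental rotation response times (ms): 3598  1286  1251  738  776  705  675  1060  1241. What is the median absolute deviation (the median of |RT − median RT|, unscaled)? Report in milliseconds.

284 ms

Sorted: 675, 705, 738, 776, 1060, 1241, 1251, 1286, 3598 → median = 1060
|x − 1060|: 2538, 226, 191, 322, 284, 355, 385, 0, 181
Sorted deviations: 0, 181, 191, 226, 284, 322, 355, 385, 2538 → MAD = 284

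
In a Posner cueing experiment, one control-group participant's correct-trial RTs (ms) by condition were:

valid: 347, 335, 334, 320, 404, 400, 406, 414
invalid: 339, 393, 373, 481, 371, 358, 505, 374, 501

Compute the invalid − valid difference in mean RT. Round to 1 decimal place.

40.6 ms

M(valid) = 2960/8 = 370.000
M(invalid) = 3695/9 = 410.556
Difference = 410.556 − 370.000 = 40.556 ms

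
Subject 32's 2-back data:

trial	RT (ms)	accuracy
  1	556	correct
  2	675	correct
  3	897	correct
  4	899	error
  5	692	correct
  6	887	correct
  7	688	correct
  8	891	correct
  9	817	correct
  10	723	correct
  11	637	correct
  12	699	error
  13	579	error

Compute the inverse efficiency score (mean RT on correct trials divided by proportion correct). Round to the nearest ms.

970 ms

Correct trials (n=10): 556, 675, 897, 692, 887, 688, 891, 817, 723, 637
Mean correct RT = 7463/10 = 746.3000 ms
Proportion correct = 10/13
IES = 746.3000 / (10/13) = 970.190 ms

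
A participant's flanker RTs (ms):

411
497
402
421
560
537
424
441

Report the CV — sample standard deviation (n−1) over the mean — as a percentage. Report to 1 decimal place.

13.3%

n = 8, Σ = 3693, M = 461.6250
Σ(x−M)² = 26219.875; s = √(26219.875/7) = 61.2021
CV = 61.2021 / 461.6250 = 0.13258 = 13.258%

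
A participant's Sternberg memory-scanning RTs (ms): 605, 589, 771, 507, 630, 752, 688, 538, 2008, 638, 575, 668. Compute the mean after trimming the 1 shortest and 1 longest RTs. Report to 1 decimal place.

Sorted: 507, 538, 575, 589, 605, 630, 638, 668, 688, 752, 771, 2008
Drop lowest 1 (507) and highest 1 (2008)
Remaining (n=10): Σ = 6454, mean = 6454/10 = 645.400

645.4 ms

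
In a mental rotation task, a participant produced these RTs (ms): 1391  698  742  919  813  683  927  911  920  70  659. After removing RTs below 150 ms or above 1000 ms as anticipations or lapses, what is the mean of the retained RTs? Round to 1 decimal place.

808.0 ms

Excluded: 70, 1391
Retained (n=9): Σ = 7272
Mean = 7272/9 = 808.0000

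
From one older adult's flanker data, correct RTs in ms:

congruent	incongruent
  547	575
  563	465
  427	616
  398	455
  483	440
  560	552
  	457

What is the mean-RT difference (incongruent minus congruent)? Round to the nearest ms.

M(congruent) = 2978/6 = 496.333
M(incongruent) = 3560/7 = 508.571
Difference = 508.571 − 496.333 = 12.238 ms

12 ms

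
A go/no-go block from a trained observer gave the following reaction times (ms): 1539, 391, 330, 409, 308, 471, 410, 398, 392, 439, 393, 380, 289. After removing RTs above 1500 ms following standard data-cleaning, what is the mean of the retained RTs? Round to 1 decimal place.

384.2 ms

Excluded: 1539
Retained (n=12): Σ = 4610
Mean = 4610/12 = 384.1667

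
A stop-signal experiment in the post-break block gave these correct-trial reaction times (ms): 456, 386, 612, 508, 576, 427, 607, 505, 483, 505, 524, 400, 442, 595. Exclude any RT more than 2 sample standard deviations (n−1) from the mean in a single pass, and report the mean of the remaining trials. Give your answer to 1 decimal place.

n = 14, ΣRT = 7026, M = 501.857
Σ(x−M)² = 73349.71; s = √(73349.71/13) = 75.115
Cutoffs: 501.857 ± 2·75.115 → [351.6, 652.1]
No RTs fall outside the cutoffs; all 14 retained. Mean = 7026/14 = 501.857

501.9 ms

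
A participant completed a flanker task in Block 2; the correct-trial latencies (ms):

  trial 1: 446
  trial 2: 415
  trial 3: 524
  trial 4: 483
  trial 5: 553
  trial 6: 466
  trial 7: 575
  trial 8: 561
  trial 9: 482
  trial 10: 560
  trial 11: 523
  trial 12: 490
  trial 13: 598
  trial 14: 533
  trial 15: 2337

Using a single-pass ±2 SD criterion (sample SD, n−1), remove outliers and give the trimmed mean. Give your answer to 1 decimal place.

514.9 ms

n = 15, ΣRT = 9546, M = 636.400
Σ(x−M)² = 3135057.60; s = √(3135057.60/14) = 473.215
Cutoffs: 636.400 ± 2·473.215 → [-310.0, 1582.8]
Outside: 2337 → excluded.
Retained (n=14): Σ = 7209, mean = 7209/14 = 514.929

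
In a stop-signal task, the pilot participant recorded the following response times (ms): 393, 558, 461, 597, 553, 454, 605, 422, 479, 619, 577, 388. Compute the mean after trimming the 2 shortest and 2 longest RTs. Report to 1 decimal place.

Sorted: 388, 393, 422, 454, 461, 479, 553, 558, 577, 597, 605, 619
Drop lowest 2 (388, 393) and highest 2 (605, 619)
Remaining (n=8): Σ = 4101, mean = 4101/8 = 512.625

512.6 ms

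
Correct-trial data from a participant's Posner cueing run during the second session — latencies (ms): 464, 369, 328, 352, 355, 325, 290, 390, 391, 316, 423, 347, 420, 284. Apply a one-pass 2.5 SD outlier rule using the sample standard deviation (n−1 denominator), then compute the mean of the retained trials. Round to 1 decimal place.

361.0 ms

n = 14, ΣRT = 5054, M = 361.000
Σ(x−M)² = 35432.00; s = √(35432.00/13) = 52.207
Cutoffs: 361.000 ± 2.5·52.207 → [230.5, 491.5]
No RTs fall outside the cutoffs; all 14 retained. Mean = 5054/14 = 361.000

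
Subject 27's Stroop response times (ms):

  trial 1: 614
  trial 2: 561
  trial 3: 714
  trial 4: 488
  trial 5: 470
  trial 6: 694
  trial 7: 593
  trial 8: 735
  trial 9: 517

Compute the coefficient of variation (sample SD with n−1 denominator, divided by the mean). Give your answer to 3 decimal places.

n = 9, Σ = 5386, M = 598.4444
Σ(x−M)² = 78134.222; s = √(78134.222/8) = 98.8270
CV = 98.8270 / 598.4444 = 0.16514

0.165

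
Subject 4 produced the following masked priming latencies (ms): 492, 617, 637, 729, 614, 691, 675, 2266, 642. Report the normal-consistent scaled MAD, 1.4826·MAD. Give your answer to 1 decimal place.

Sorted: 492, 614, 617, 637, 642, 675, 691, 729, 2266 → median = 642
|x − 642| sorted: 0, 5, 25, 28, 33, 49, 87, 150, 1624 → MAD = 33
Robust SD ≈ 1.4826 × 33 = 48.926

48.9 ms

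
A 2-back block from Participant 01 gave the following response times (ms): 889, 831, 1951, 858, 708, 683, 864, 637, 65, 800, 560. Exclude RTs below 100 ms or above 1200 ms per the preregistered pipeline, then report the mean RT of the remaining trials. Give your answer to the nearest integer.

759 ms

Excluded: 65, 1951
Retained (n=9): Σ = 6830
Mean = 6830/9 = 758.8889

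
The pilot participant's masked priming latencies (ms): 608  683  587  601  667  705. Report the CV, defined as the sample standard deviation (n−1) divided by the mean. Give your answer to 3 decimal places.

n = 6, Σ = 3851, M = 641.8333
Σ(x−M)² = 12136.833; s = √(12136.833/5) = 49.2683
CV = 49.2683 / 641.8333 = 0.07676

0.077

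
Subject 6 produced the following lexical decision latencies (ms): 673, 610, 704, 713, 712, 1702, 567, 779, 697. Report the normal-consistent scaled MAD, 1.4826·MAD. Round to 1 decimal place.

Sorted: 567, 610, 673, 697, 704, 712, 713, 779, 1702 → median = 704
|x − 704| sorted: 0, 7, 8, 9, 31, 75, 94, 137, 998 → MAD = 31
Robust SD ≈ 1.4826 × 31 = 45.961

46.0 ms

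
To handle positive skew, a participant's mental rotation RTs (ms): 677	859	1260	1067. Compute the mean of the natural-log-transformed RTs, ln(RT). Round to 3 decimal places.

6.846

ln(RT): 6.5177, 6.7558, 7.1389, 6.9726
Σ ln(RT) = 27.3849
Mean = 27.3849/4 = 6.84623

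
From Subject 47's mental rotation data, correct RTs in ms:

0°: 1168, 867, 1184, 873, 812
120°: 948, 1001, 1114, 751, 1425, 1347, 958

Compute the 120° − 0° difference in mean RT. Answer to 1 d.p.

96.9 ms

M(0°) = 4904/5 = 980.800
M(120°) = 7544/7 = 1077.714
Difference = 1077.714 − 980.800 = 96.914 ms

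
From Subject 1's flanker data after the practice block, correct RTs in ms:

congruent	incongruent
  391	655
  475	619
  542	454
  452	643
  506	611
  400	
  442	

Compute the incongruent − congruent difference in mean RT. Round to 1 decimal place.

M(congruent) = 3208/7 = 458.286
M(incongruent) = 2982/5 = 596.400
Difference = 596.400 − 458.286 = 138.114 ms

138.1 ms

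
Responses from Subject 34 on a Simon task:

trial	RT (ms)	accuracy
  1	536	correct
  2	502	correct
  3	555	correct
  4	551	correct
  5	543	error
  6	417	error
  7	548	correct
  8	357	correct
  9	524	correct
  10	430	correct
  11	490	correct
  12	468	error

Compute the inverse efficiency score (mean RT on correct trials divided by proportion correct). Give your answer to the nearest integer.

Correct trials (n=9): 536, 502, 555, 551, 548, 357, 524, 430, 490
Mean correct RT = 4493/9 = 499.2222 ms
Proportion correct = 9/12
IES = 499.2222 / (9/12) = 665.630 ms

666 ms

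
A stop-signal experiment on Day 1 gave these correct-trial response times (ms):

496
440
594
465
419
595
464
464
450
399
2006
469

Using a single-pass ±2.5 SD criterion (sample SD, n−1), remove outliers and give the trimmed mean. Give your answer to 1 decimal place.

477.7 ms

n = 12, ΣRT = 7261, M = 605.083
Σ(x−M)² = 2181042.92; s = √(2181042.92/11) = 445.283
Cutoffs: 605.083 ± 2.5·445.283 → [-508.1, 1718.3]
Outside: 2006 → excluded.
Retained (n=11): Σ = 5255, mean = 5255/11 = 477.727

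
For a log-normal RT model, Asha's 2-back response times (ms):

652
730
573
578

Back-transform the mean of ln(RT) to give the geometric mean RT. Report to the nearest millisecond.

630 ms

ln(RT): 6.4800, 6.5930, 6.3509, 6.3596
Mean ln(RT) = 25.7835/4 = 6.44589
Geometric mean = exp(6.44589) = 630.11 ms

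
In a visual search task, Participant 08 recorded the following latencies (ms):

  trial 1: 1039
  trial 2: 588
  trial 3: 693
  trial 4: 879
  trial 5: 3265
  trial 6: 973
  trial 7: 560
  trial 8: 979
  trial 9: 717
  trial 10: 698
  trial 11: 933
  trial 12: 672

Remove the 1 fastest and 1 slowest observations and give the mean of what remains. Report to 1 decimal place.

Sorted: 560, 588, 672, 693, 698, 717, 879, 933, 973, 979, 1039, 3265
Drop lowest 1 (560) and highest 1 (3265)
Remaining (n=10): Σ = 8171, mean = 8171/10 = 817.100

817.1 ms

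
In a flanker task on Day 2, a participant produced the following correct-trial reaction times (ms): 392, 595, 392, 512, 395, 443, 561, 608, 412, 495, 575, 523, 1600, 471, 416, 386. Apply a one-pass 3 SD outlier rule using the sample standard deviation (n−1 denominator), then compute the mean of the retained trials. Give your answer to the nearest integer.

478 ms

n = 16, ΣRT = 8776, M = 548.500
Σ(x−M)² = 1269336.00; s = √(1269336.00/15) = 290.899
Cutoffs: 548.500 ± 3·290.899 → [-324.2, 1421.2]
Outside: 1600 → excluded.
Retained (n=15): Σ = 7176, mean = 7176/15 = 478.400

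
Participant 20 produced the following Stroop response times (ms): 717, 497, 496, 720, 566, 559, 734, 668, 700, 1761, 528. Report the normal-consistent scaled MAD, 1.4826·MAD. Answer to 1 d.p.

151.2 ms

Sorted: 496, 497, 528, 559, 566, 668, 700, 717, 720, 734, 1761 → median = 668
|x − 668| sorted: 0, 32, 49, 52, 66, 102, 109, 140, 171, 172, 1093 → MAD = 102
Robust SD ≈ 1.4826 × 102 = 151.225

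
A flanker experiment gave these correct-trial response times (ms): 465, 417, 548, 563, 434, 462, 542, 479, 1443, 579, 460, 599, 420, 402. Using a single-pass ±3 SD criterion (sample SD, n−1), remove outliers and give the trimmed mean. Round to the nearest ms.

490 ms

n = 14, ΣRT = 7813, M = 558.071
Σ(x−M)² = 898074.93; s = √(898074.93/13) = 262.836
Cutoffs: 558.071 ± 3·262.836 → [-230.4, 1346.6]
Outside: 1443 → excluded.
Retained (n=13): Σ = 6370, mean = 6370/13 = 490.000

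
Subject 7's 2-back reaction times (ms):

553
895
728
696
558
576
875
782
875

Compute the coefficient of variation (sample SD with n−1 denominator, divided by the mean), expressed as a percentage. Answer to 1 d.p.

19.3%

n = 9, Σ = 6538, M = 726.4444
Σ(x−M)² = 157654.222; s = √(157654.222/8) = 140.3808
CV = 140.3808 / 726.4444 = 0.19324 = 19.324%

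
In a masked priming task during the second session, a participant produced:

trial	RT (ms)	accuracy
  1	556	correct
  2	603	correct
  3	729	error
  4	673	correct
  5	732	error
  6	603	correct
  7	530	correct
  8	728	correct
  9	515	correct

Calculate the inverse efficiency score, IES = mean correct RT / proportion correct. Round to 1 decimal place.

772.9 ms

Correct trials (n=7): 556, 603, 673, 603, 530, 728, 515
Mean correct RT = 4208/7 = 601.1429 ms
Proportion correct = 7/9
IES = 601.1429 / (7/9) = 772.898 ms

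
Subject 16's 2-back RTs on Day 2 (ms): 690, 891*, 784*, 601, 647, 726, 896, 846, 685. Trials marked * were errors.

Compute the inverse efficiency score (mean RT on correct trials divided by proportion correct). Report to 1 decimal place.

935.1 ms

Correct trials (n=7): 690, 601, 647, 726, 896, 846, 685
Mean correct RT = 5091/7 = 727.2857 ms
Proportion correct = 7/9
IES = 727.2857 / (7/9) = 935.082 ms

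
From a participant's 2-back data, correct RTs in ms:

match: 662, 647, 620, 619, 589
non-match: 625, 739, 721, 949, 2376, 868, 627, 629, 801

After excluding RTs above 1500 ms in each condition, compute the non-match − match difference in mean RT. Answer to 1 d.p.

non-match: exclude 2376
M(match) = 3137/5 = 627.400
M(non-match) = 5959/8 = 744.875
Difference = 744.875 − 627.400 = 117.475 ms

117.5 ms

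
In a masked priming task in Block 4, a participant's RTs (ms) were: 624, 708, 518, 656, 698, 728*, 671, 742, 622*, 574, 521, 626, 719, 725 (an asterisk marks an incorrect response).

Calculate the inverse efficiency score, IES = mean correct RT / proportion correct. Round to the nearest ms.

757 ms

Correct trials (n=12): 624, 708, 518, 656, 698, 671, 742, 574, 521, 626, 719, 725
Mean correct RT = 7782/12 = 648.5000 ms
Proportion correct = 12/14
IES = 648.5000 / (12/14) = 756.583 ms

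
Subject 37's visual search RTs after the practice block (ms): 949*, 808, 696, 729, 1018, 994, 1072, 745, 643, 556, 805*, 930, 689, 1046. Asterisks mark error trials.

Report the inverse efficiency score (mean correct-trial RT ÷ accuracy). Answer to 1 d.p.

Correct trials (n=12): 808, 696, 729, 1018, 994, 1072, 745, 643, 556, 930, 689, 1046
Mean correct RT = 9926/12 = 827.1667 ms
Proportion correct = 12/14
IES = 827.1667 / (12/14) = 965.028 ms

965.0 ms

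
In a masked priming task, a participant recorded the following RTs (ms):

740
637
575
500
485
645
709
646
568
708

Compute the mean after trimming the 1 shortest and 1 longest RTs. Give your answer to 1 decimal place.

623.5 ms

Sorted: 485, 500, 568, 575, 637, 645, 646, 708, 709, 740
Drop lowest 1 (485) and highest 1 (740)
Remaining (n=8): Σ = 4988, mean = 4988/8 = 623.500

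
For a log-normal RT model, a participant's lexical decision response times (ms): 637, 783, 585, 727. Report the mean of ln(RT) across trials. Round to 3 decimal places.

6.520

ln(RT): 6.4568, 6.6631, 6.3716, 6.5889
Σ ln(RT) = 26.0804
Mean = 26.0804/4 = 6.52011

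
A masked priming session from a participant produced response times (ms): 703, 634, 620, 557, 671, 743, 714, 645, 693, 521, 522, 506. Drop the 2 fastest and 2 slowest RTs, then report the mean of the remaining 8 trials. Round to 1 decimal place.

630.6 ms

Sorted: 506, 521, 522, 557, 620, 634, 645, 671, 693, 703, 714, 743
Drop lowest 2 (506, 521) and highest 2 (714, 743)
Remaining (n=8): Σ = 5045, mean = 5045/8 = 630.625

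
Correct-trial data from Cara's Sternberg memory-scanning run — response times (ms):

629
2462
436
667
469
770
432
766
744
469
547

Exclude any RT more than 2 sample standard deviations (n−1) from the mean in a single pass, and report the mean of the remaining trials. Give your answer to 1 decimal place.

n = 11, ΣRT = 8391, M = 762.818
Σ(x−M)² = 3350209.64; s = √(3350209.64/10) = 578.810
Cutoffs: 762.818 ± 2·578.810 → [-394.8, 1920.4]
Outside: 2462 → excluded.
Retained (n=10): Σ = 5929, mean = 5929/10 = 592.900

592.9 ms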